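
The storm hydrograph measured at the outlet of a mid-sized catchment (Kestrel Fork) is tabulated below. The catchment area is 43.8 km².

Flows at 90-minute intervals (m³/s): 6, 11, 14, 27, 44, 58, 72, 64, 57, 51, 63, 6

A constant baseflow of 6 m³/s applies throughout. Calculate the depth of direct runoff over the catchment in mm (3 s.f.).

d ≈ 49.4 mm

Direct runoff: 0.0, 5.0, 8.0, 21.0, 38.0, 52.0, 66.0, 58.0, 51.0, 45.0, 57.0, 0.0 m³/s; ΣQ_DR = 401.0 m³/s.
V = ΣQ_DR · Δt = 401.0 × 5400 s = 2.165 × 10^6 m³.
Over A = 43.8 km², depth = V / A = 49.4 mm.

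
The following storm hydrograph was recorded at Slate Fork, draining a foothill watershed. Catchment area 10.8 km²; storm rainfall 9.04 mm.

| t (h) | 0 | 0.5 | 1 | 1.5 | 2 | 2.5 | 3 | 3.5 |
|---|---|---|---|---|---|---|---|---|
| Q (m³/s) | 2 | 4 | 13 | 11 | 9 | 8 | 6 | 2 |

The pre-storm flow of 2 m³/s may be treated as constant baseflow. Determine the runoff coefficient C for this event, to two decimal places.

C ≈ 0.72

ΣQ_DR = 39.00 m³/s; V = ΣQ_DR·Δt = 70200 m³.
Runoff depth d = V / A = 6.500 mm.
C = d / P = 6.500 / 9.04 = 0.72.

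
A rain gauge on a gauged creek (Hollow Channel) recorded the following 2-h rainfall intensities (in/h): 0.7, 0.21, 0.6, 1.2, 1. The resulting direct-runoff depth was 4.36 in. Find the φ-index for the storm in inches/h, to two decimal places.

Only the 4 blocks with intensity above φ contribute runoff: 0.7, 0.6, 1.2, 1 in/h.
Σ(I−φ)·Δt = d  ⇒  (0.7+0.6+1.2+1 − 4φ)·2 = 4.36
φ = (3.500 − 4.36/2) / 4 = 0.33 in/h.

φ ≈ 0.33 in/h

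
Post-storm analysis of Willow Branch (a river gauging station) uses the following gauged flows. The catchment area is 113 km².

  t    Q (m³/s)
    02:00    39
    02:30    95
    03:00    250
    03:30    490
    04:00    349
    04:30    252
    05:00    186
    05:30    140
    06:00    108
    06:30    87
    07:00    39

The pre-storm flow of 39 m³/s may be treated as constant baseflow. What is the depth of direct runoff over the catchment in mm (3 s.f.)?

Direct runoff: 0.0, 56.0, 211.0, 451.0, 310.0, 213.0, 147.0, 101.0, 69.0, 48.0, 0.0 m³/s; ΣQ_DR = 1606 m³/s.
V = ΣQ_DR · Δt = 1606 × 1800 s = 2.891 × 10^6 m³.
Over A = 113 km², depth = V / A = 25.6 mm.

d ≈ 25.6 mm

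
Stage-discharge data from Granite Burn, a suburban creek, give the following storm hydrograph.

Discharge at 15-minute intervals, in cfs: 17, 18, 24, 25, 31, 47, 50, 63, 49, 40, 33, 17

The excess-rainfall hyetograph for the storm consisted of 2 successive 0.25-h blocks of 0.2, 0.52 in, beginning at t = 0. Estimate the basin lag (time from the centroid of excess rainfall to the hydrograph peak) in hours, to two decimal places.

Centroid of excess rainfall: t_c = Σ P_i·t̄_i / ΣP_i = 0.3056 h (block centres at 0.125, 0.375 h).
Hydrograph peak occurs at t = 1.75 h, so basin lag t_L = 1.75 − 0.3056 = 1.44 h.

t_L ≈ 1.44 h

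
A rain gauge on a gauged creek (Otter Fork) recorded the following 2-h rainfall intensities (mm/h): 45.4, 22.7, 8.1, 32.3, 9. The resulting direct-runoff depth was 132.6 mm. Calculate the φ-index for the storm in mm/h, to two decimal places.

Only the 3 blocks with intensity above φ contribute runoff: 45.4, 22.7, 32.3 mm/h.
Σ(I−φ)·Δt = d  ⇒  (45.4+22.7+32.3 − 3φ)·2 = 132.6
φ = (100.4 − 132.6/2) / 3 = 11.37 mm/h.

φ ≈ 11.37 mm/h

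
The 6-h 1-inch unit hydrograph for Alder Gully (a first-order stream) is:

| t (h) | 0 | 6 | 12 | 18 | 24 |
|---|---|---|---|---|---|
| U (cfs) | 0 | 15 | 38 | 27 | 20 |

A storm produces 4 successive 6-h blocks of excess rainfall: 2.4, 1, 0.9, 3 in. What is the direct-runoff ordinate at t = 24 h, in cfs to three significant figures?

Q ≈ 154 cfs

By discrete convolution, Q_j = Σ (P_i / 1 in) · U_{j−i}.
At t = 24 h (j=4): Q = (2.4/1)·20 + (1/1)·27 + (0.9/1)·38 + (3/1)·15 = 154 cfs.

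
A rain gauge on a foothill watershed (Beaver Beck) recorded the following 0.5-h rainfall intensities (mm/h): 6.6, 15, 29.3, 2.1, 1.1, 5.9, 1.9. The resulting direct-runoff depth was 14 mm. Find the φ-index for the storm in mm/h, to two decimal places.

φ ≈ 8.15 mm/h

Only the 2 blocks with intensity above φ contribute runoff: 15, 29.3 mm/h.
Σ(I−φ)·Δt = d  ⇒  (15+29.3 − 2φ)·0.5 = 14
φ = (44.30 − 14/0.5) / 2 = 8.15 mm/h.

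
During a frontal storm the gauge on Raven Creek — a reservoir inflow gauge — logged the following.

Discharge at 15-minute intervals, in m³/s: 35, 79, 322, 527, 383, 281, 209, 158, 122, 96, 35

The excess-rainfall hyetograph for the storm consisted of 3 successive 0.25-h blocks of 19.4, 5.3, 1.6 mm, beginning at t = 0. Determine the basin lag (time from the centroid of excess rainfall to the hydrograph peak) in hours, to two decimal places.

t_L ≈ 0.54 h

Centroid of excess rainfall: t_c = Σ P_i·t̄_i / ΣP_i = 0.2058 h (block centres at 0.125, 0.375, 0.625 h).
Hydrograph peak occurs at t = 0.75 h, so basin lag t_L = 0.75 − 0.2058 = 0.54 h.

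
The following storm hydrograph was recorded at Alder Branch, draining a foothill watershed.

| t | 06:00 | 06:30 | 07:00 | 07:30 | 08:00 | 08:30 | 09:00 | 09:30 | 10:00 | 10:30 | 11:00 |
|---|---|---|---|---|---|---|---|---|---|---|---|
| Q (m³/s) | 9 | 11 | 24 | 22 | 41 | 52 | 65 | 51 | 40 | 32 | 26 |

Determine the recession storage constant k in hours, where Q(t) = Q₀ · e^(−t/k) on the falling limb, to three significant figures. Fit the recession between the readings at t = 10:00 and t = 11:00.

On the falling limb, Q drops from 40 to 26 m³/s between t = 10:00 and t = 11:00 (Δt = 1 h).
k = −Δt / ln(Q₂/Q₁) = −1 / ln(26/40) = 2.32 h.

k ≈ 2.32 h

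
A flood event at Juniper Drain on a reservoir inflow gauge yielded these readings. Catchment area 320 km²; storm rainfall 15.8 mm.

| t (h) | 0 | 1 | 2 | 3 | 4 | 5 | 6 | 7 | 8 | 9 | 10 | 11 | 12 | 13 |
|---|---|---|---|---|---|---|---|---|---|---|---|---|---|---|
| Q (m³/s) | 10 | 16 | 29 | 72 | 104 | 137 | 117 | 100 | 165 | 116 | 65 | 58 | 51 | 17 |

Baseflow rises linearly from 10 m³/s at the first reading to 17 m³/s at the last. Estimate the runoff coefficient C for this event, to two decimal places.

ΣQ_DR = 868.0 m³/s; V = ΣQ_DR·Δt = 3.125 × 10^6 m³.
Runoff depth d = V / A = 9.765 mm.
C = d / P = 9.765 / 15.8 = 0.62.

C ≈ 0.62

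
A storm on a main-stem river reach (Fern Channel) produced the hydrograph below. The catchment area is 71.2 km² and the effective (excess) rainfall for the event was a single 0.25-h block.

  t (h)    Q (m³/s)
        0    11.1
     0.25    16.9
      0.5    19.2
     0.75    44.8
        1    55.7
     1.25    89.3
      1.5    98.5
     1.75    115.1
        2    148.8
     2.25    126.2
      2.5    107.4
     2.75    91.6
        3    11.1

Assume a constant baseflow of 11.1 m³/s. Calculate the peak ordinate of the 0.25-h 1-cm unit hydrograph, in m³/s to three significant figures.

U_p ≈ 138 m³/s

Direct runoff: 0.0, 5.8, 8.1, 33.7, 44.6, 78.2, 87.4, 104.0, 137.7, 115.1, 96.3, 80.5, 0.0 m³/s; ΣQ_DR = 791.4 m³/s, peak = 137.7 m³/s.
Runoff depth d = ΣQ_DR·Δt / A = 791.4 × 900 / (71.2 km²) = 10.00 mm.
The 1-cm UH is the DRH scaled by (10 mm)/d, so U_p = 137.7 × 10/10.00 = 138 m³/s.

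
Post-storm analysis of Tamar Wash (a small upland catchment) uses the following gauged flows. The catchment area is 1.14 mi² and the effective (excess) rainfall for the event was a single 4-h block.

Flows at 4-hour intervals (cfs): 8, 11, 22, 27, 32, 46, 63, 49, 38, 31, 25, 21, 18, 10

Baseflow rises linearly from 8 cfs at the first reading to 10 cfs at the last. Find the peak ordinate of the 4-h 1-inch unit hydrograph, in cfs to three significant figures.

U_p ≈ 36.2 cfs

Direct runoff: 0.00, 2.85, 13.69, 18.54, 23.38, 37.23, 54.08, 39.92, 28.77, 21.62, 15.46, 11.31, 8.15, 0.00 cfs; ΣQ_DR = 275.0 cfs, peak = 54.08 cfs.
Runoff depth d = ΣQ_DR·Δt / A = 275.0 × 14400 / (1.14 mi²) = 1.495 in.
The 1-inch UH is the DRH scaled by (1 in)/d, so U_p = 54.08 × 1/1.495 = 36.2 cfs.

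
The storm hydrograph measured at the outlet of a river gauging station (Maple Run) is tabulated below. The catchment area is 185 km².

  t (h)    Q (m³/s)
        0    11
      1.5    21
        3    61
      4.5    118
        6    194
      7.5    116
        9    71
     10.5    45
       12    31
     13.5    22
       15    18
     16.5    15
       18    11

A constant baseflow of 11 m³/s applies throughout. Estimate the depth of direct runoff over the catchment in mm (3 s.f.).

Direct runoff: 0.0, 10.0, 50.0, 107.0, 183.0, 105.0, 60.0, 34.0, 20.0, 11.0, 7.0, 4.0, 0.0 m³/s; ΣQ_DR = 591.0 m³/s.
V = ΣQ_DR · Δt = 591.0 × 5400 s = 3.191 × 10^6 m³.
Over A = 185 km², depth = V / A = 17.3 mm.

d ≈ 17.3 mm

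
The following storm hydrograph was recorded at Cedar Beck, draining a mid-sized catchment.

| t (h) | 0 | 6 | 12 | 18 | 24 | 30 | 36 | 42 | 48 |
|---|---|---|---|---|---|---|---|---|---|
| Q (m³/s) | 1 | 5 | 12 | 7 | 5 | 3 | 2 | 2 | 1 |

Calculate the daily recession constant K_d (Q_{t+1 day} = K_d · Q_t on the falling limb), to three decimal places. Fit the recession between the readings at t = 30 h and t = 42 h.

Between t = 30 h and t = 42 h the flow falls from 3 to 2 m³/s over 2×6 h = 12 h.
Per-interval ratio K = (2/3)^(1/2) = 0.8165; K_d = K^(24/6) = 0.444.

K_d ≈ 0.444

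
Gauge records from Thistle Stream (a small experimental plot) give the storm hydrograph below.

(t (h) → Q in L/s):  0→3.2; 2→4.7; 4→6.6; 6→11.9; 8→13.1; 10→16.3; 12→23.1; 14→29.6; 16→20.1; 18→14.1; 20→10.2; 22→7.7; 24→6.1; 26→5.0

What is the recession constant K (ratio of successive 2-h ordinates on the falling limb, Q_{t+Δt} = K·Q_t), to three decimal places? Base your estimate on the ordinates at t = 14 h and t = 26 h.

Using the recession-limb readings at t = 14 h and t = 26 h: Q falls from 29.6 to 5.0 L/s over 6 intervals.
K = (Q₂/Q₁)^(1/6) = (5.0/29.6)^(1/6) = 0.743.

K ≈ 0.743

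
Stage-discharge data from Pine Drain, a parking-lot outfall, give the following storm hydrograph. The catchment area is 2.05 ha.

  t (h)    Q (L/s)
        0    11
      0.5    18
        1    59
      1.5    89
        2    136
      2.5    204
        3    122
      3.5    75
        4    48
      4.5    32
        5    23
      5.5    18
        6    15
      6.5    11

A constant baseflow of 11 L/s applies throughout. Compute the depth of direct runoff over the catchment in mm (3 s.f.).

d ≈ 62.1 mm

Direct runoff: 0.0, 7.0, 48.0, 78.0, 125.0, 193.0, 111.0, 64.0, 37.0, 21.0, 12.0, 7.0, 4.0, 0.0 L/s; ΣQ_DR = 707.0 L/s.
V = ΣQ_DR · Δt = 707.0 × 1800 s = 1.273 × 10^6 L.
Over A = 2.05 ha, depth = V / A = 62.1 mm.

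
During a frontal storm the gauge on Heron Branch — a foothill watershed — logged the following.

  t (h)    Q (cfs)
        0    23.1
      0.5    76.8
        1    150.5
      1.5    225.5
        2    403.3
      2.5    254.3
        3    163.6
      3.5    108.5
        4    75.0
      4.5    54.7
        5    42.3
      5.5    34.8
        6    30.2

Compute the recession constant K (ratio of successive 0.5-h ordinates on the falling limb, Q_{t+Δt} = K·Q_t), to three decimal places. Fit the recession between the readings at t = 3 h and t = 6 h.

Using the recession-limb readings at t = 3 h and t = 6 h: Q falls from 163.6 to 30.2 cfs over 6 intervals.
K = (Q₂/Q₁)^(1/6) = (30.2/163.6)^(1/6) = 0.755.

K ≈ 0.755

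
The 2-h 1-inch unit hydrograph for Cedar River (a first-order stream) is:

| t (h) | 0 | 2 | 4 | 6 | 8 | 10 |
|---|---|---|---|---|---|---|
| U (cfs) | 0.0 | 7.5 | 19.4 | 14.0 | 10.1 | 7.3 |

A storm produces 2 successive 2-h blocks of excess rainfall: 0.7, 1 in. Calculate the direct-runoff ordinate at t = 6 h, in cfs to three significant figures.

By discrete convolution, Q_j = Σ (P_i / 1 in) · U_{j−i}.
At t = 6 h (j=3): Q = (0.7/1)·14.0 + (1/1)·19.4 = 29.2 cfs.

Q ≈ 29.2 cfs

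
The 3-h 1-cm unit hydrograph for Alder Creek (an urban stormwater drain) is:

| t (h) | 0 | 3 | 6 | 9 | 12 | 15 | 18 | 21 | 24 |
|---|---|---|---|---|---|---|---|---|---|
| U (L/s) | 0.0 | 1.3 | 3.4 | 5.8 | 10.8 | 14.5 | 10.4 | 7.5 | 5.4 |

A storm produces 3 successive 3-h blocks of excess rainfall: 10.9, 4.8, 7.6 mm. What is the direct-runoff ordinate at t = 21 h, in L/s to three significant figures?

Q ≈ 24.2 L/s

By discrete convolution, Q_j = Σ (P_i / 10 mm) · U_{j−i}.
At t = 21 h (j=7): Q = (10.9/10)·7.5 + (4.8/10)·10.4 + (7.6/10)·14.5 = 24.2 L/s.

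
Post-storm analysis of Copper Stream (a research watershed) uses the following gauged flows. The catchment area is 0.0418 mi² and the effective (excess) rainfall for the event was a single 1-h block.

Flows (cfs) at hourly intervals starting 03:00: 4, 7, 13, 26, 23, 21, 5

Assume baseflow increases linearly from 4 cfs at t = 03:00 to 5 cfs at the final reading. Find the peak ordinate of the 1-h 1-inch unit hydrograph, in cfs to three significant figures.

Direct runoff: 0.00, 2.83, 8.67, 21.50, 18.33, 16.17, 0.00 cfs; ΣQ_DR = 67.50 cfs, peak = 21.50 cfs.
Runoff depth d = ΣQ_DR·Δt / A = 67.50 × 3600 / (0.0418 mi²) = 2.502 in.
The 1-inch UH is the DRH scaled by (1 in)/d, so U_p = 21.50 × 1/2.502 = 8.59 cfs.

U_p ≈ 8.59 cfs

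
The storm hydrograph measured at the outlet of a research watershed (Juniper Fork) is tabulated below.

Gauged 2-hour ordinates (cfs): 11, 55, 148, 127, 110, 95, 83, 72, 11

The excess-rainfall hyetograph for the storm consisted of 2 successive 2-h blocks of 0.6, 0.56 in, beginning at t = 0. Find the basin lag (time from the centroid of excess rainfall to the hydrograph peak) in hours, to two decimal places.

t_L ≈ 2.03 h

Centroid of excess rainfall: t_c = Σ P_i·t̄_i / ΣP_i = 1.9655 h (block centres at 1, 3 h).
Hydrograph peak occurs at t = 4 h, so basin lag t_L = 4 − 1.9655 = 2.03 h.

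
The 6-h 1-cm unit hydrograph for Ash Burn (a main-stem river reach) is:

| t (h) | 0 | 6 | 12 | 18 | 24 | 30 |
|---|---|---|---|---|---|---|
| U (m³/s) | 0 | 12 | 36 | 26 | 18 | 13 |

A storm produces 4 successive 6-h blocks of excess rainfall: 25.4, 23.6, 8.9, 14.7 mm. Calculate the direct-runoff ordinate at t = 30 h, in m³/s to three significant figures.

Q ≈ 152 m³/s

By discrete convolution, Q_j = Σ (P_i / 10 mm) · U_{j−i}.
At t = 30 h (j=5): Q = (25.4/10)·13 + (23.6/10)·18 + (8.9/10)·26 + (14.7/10)·36 = 152 m³/s.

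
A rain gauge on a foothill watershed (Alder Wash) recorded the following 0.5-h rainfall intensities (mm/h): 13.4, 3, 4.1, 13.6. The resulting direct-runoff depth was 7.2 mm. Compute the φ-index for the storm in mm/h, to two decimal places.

φ ≈ 6.30 mm/h

Only the 2 blocks with intensity above φ contribute runoff: 13.4, 13.6 mm/h.
Σ(I−φ)·Δt = d  ⇒  (13.4+13.6 − 2φ)·0.5 = 7.2
φ = (27.00 − 7.2/0.5) / 2 = 6.30 mm/h.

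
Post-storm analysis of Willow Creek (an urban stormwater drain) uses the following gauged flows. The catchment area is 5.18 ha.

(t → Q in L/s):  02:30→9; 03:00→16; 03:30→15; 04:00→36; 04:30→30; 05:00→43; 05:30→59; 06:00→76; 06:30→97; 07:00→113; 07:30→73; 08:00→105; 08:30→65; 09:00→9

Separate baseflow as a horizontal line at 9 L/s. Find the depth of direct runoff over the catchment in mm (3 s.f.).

d ≈ 21.5 mm

Direct runoff: 0.0, 7.0, 6.0, 27.0, 21.0, 34.0, 50.0, 67.0, 88.0, 104.0, 64.0, 96.0, 56.0, 0.0 L/s; ΣQ_DR = 620.0 L/s.
V = ΣQ_DR · Δt = 620.0 × 1800 s = 1.116 × 10^6 L.
Over A = 5.18 ha, depth = V / A = 21.5 mm.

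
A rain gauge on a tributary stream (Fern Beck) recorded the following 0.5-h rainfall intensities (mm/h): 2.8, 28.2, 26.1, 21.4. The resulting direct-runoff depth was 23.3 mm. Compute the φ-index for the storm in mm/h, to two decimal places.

φ ≈ 9.70 mm/h

Only the 3 blocks with intensity above φ contribute runoff: 28.2, 26.1, 21.4 mm/h.
Σ(I−φ)·Δt = d  ⇒  (28.2+26.1+21.4 − 3φ)·0.5 = 23.3
φ = (75.70 − 23.3/0.5) / 3 = 9.70 mm/h.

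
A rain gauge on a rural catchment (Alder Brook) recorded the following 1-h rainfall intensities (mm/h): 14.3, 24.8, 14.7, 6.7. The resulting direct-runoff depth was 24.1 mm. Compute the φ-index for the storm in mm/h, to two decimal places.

φ ≈ 9.90 mm/h

Only the 3 blocks with intensity above φ contribute runoff: 14.3, 24.8, 14.7 mm/h.
Σ(I−φ)·Δt = d  ⇒  (14.3+24.8+14.7 − 3φ)·1 = 24.1
φ = (53.80 − 24.1/1) / 3 = 9.90 mm/h.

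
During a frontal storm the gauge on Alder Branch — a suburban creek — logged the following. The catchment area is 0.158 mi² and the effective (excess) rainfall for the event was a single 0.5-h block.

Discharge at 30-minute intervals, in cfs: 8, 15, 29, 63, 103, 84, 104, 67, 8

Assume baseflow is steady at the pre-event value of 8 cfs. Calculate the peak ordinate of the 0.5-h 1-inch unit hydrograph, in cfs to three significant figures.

U_p ≈ 47.9 cfs

Direct runoff: 0.0, 7.0, 21.0, 55.0, 95.0, 76.0, 96.0, 59.0, 0.0 cfs; ΣQ_DR = 409.0 cfs, peak = 96.0 cfs.
Runoff depth d = ΣQ_DR·Δt / A = 409.0 × 1800 / (0.158 mi²) = 2.006 in.
The 1-inch UH is the DRH scaled by (1 in)/d, so U_p = 96.0 × 1/2.006 = 47.9 cfs.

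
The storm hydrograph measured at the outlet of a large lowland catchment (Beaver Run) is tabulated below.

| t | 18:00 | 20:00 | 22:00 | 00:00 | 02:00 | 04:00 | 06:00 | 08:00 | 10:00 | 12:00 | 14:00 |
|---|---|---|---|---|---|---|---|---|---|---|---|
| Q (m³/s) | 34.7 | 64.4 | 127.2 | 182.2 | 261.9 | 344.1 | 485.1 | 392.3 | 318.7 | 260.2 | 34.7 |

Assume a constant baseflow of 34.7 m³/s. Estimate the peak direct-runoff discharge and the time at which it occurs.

Subtracting baseflow gives direct-runoff ordinates: 0.0, 29.7, 92.5, 147.5, 227.2, 309.4, 450.4, 357.6, 284.0, 225.5, 0.0 m³/s.
The maximum is 450.4 m³/s, occurring at the reading for t = 06:00.

Q_p = 450.4 m³/s at t = 06:00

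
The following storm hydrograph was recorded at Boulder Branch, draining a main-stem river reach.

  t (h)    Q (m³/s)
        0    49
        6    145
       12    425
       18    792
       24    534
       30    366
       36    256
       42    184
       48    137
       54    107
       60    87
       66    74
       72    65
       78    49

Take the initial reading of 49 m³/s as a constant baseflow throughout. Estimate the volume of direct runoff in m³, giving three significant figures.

V ≈ 5.58 × 10^7 m³

Direct-runoff ordinates (Q − Q_b): 0.0, 96.0, 376.0, 743.0, 485.0, 317.0, 207.0, 135.0, 88.0, 58.0, 38.0, 25.0, 16.0, 0.0 m³/s.
ΣQ_DR = 2584 m³/s.
With Δt = 6 h = 21600 s, V = ΣQ_DR · Δt = 2584 × 21600 = 5.58 × 10^7 m³.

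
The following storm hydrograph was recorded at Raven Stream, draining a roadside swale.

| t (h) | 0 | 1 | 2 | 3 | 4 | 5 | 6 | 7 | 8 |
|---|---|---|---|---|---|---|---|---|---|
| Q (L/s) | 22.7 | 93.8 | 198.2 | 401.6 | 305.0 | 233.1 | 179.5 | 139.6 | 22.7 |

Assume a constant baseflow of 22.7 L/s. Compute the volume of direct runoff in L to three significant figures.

V ≈ 5.01 × 10^6 L

Direct-runoff ordinates (Q − Q_b): 0.0, 71.1, 175.5, 378.9, 282.3, 210.4, 156.8, 116.9, 0.0 L/s.
ΣQ_DR = 1392 L/s.
With Δt = 1 h = 3600 s, V = ΣQ_DR · Δt = 1392 × 3600 = 5.01 × 10^6 L.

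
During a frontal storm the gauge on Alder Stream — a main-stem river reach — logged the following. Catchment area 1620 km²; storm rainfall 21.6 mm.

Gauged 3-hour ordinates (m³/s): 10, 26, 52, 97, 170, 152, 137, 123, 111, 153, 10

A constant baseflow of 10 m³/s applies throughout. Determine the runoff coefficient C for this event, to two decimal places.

C ≈ 0.29

ΣQ_DR = 931.0 m³/s; V = ΣQ_DR·Δt = 1.005 × 10^7 m³.
Runoff depth d = V / A = 6.207 mm.
C = d / P = 6.207 / 21.6 = 0.29.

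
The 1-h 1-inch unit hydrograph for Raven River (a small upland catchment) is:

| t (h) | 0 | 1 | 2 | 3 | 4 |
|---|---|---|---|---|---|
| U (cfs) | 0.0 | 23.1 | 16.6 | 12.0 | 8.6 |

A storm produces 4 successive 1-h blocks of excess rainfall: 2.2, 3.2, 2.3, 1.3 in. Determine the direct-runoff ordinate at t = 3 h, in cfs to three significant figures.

By discrete convolution, Q_j = Σ (P_i / 1 in) · U_{j−i}.
At t = 3 h (j=3): Q = (2.2/1)·12.0 + (3.2/1)·16.6 + (2.3/1)·23.1 + (1.3/1)·0.0 = 133 cfs.

Q ≈ 133 cfs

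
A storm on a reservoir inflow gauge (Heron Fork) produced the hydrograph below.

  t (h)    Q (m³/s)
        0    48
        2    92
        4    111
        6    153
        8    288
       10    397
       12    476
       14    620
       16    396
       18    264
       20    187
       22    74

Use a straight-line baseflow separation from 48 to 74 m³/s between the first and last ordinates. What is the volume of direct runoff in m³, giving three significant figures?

V ≈ 1.71 × 10^7 m³

Direct-runoff ordinates (Q − Q_b): 0.00, 41.64, 58.27, 97.91, 230.55, 337.18, 413.82, 555.45, 329.09, 194.73, 115.36, 0.00 m³/s.
ΣQ_DR = 2374 m³/s.
With Δt = 2 h = 7200 s, V = ΣQ_DR · Δt = 2374 × 7200 = 1.71 × 10^7 m³.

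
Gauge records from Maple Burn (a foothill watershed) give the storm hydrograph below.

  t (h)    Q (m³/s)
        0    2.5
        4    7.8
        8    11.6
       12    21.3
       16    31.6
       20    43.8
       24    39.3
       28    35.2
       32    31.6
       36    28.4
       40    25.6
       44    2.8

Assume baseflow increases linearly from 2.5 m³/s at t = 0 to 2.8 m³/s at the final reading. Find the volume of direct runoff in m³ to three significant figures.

V ≈ 3.60 × 10^6 m³

Direct-runoff ordinates (Q − Q_b): 0.00, 5.27, 9.05, 18.72, 28.99, 41.16, 36.64, 32.51, 28.88, 25.65, 22.83, 0.00 m³/s.
ΣQ_DR = 249.7 m³/s.
With Δt = 4 h = 14400 s, V = ΣQ_DR · Δt = 249.7 × 14400 = 3.60 × 10^6 m³.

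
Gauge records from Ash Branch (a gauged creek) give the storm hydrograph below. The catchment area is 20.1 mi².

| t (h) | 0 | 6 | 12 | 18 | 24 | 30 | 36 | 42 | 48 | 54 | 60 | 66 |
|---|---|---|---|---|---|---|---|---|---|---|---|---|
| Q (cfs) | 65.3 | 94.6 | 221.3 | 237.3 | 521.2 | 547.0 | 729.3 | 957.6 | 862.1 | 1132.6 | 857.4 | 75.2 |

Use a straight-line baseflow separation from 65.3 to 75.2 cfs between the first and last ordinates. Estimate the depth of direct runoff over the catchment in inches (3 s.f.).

Direct runoff: 0.00, 28.40, 154.20, 169.30, 452.30, 477.20, 658.60, 886.00, 789.60, 1059.20, 783.10, 0.00 cfs; ΣQ_DR = 5458 cfs.
V = ΣQ_DR · Δt = 5458 × 21600 s = 1.179 × 10^8 ft³.
Over A = 20.1 mi², depth = V / A = 2.52 in.

d ≈ 2.52 in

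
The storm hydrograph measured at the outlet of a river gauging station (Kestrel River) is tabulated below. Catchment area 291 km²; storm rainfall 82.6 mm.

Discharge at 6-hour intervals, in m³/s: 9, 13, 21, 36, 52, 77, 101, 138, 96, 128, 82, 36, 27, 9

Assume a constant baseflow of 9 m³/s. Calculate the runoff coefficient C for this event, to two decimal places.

C ≈ 0.63

ΣQ_DR = 699.0 m³/s; V = ΣQ_DR·Δt = 1.510 × 10^7 m³.
Runoff depth d = V / A = 51.88 mm.
C = d / P = 51.88 / 82.6 = 0.63.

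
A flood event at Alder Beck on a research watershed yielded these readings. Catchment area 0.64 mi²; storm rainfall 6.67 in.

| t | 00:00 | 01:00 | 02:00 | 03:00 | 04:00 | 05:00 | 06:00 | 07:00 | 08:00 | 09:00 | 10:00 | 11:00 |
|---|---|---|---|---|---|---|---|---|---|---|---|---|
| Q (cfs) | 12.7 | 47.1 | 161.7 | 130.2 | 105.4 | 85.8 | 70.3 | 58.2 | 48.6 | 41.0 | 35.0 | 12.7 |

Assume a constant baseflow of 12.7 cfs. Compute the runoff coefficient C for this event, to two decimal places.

ΣQ_DR = 656.3 cfs; V = ΣQ_DR·Δt = 2.363 × 10^6 ft³.
Runoff depth d = V / A = 1.589 in.
C = d / P = 1.589 / 6.67 = 0.24.

C ≈ 0.24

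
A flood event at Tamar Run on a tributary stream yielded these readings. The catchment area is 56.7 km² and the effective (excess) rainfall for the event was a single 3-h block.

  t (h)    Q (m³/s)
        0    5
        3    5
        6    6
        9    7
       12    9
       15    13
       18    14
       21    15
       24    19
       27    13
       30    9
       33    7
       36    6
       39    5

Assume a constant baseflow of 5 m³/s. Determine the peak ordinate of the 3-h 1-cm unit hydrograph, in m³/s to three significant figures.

Direct runoff: 0.0, 0.0, 1.0, 2.0, 4.0, 8.0, 9.0, 10.0, 14.0, 8.0, 4.0, 2.0, 1.0, 0.0 m³/s; ΣQ_DR = 63.00 m³/s, peak = 14.0 m³/s.
Runoff depth d = ΣQ_DR·Δt / A = 63.00 × 10800 / (56.7 km²) = 12.00 mm.
The 1-cm UH is the DRH scaled by (10 mm)/d, so U_p = 14.0 × 10/12.00 = 11.7 m³/s.

U_p ≈ 11.7 m³/s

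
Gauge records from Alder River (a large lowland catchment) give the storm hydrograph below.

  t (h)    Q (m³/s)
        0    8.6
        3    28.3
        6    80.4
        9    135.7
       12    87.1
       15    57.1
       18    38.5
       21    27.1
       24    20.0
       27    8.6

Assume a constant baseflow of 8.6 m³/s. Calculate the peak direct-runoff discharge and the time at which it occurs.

Q_p = 127.1 m³/s at t = 9 h

Subtracting baseflow gives direct-runoff ordinates: 0.0, 19.7, 71.8, 127.1, 78.5, 48.5, 29.9, 18.5, 11.4, 0.0 m³/s.
The maximum is 127.1 m³/s, occurring at the reading for t = 9 h.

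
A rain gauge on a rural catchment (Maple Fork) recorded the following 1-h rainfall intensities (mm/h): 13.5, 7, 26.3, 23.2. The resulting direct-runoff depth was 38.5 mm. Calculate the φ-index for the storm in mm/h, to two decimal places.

φ ≈ 8.17 mm/h

Only the 3 blocks with intensity above φ contribute runoff: 13.5, 26.3, 23.2 mm/h.
Σ(I−φ)·Δt = d  ⇒  (13.5+26.3+23.2 − 3φ)·1 = 38.5
φ = (63.00 − 38.5/1) / 3 = 8.17 mm/h.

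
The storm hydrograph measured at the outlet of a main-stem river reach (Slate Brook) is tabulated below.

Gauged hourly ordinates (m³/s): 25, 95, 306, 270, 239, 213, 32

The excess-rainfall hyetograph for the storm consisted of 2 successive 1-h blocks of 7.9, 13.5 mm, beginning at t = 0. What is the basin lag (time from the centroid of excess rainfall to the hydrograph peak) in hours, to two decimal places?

Centroid of excess rainfall: t_c = Σ P_i·t̄_i / ΣP_i = 1.1308 h (block centres at 0.5, 1.5 h).
Hydrograph peak occurs at t = 2 h, so basin lag t_L = 2 − 1.1308 = 0.87 h.

t_L ≈ 0.87 h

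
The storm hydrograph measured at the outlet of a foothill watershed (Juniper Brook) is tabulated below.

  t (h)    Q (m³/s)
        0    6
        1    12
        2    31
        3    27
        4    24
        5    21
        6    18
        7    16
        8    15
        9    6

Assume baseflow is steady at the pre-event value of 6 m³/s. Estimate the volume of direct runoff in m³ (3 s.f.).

V ≈ 4.18 × 10^5 m³

Direct-runoff ordinates (Q − Q_b): 0.0, 6.0, 25.0, 21.0, 18.0, 15.0, 12.0, 10.0, 9.0, 0.0 m³/s.
ΣQ_DR = 116.0 m³/s.
With Δt = 1 h = 3600 s, V = ΣQ_DR · Δt = 116.0 × 3600 = 4.18 × 10^5 m³.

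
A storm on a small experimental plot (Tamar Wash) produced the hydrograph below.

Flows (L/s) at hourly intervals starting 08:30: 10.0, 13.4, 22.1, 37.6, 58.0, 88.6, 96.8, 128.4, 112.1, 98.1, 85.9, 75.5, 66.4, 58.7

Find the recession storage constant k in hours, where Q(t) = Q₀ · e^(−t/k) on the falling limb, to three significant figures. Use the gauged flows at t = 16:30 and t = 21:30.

On the falling limb, Q drops from 112.1 to 58.7 L/s between t = 16:30 and t = 21:30 (Δt = 5 h).
k = −Δt / ln(Q₂/Q₁) = −5 / ln(58.7/112.1) = 7.73 h.

k ≈ 7.73 h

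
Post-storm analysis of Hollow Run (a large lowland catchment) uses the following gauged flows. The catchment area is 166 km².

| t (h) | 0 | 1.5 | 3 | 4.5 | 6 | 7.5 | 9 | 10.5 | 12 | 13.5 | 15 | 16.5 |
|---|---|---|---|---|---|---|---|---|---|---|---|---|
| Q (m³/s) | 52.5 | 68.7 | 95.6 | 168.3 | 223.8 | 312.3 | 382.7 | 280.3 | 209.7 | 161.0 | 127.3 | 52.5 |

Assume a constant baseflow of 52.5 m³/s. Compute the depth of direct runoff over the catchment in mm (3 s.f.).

d ≈ 48.9 mm

Direct runoff: 0.0, 16.2, 43.1, 115.8, 171.3, 259.8, 330.2, 227.8, 157.2, 108.5, 74.8, 0.0 m³/s; ΣQ_DR = 1505 m³/s.
V = ΣQ_DR · Δt = 1505 × 5400 s = 8.125 × 10^6 m³.
Over A = 166 km², depth = V / A = 48.9 mm.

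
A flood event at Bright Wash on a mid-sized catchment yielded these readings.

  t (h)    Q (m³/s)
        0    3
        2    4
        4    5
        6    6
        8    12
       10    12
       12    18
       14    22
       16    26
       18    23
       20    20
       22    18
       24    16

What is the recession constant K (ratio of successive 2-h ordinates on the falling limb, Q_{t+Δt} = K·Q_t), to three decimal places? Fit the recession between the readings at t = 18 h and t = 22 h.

Using the recession-limb readings at t = 18 h and t = 22 h: Q falls from 23 to 18 m³/s over 2 intervals.
K = (Q₂/Q₁)^(1/2) = (18/23)^(1/2) = 0.885.

K ≈ 0.885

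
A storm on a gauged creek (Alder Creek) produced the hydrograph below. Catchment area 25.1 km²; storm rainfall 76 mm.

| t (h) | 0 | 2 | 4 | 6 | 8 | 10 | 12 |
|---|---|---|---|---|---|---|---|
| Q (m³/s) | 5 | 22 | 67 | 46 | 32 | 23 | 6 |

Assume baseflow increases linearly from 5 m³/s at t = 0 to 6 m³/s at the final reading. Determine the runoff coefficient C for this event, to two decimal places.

C ≈ 0.61

ΣQ_DR = 162.5 m³/s; V = ΣQ_DR·Δt = 1.170 × 10^6 m³.
Runoff depth d = V / A = 46.61 mm.
C = d / P = 46.61 / 76 = 0.61.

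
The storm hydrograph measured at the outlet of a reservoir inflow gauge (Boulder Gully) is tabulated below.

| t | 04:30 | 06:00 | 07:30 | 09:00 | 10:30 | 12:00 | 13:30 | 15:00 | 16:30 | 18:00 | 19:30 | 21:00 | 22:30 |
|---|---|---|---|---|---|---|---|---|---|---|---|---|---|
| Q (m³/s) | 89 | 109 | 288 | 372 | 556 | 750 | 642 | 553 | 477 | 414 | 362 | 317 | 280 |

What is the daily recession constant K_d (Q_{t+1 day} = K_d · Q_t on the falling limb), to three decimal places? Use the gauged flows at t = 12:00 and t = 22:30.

K_d ≈ 0.105

Between t = 12:00 and t = 22:30 the flow falls from 750 to 280 m³/s over 7×1.5 h = 10.5 h.
Per-interval ratio K = (280/750)^(1/7) = 0.8687; K_d = K^(24/1.5) = 0.105.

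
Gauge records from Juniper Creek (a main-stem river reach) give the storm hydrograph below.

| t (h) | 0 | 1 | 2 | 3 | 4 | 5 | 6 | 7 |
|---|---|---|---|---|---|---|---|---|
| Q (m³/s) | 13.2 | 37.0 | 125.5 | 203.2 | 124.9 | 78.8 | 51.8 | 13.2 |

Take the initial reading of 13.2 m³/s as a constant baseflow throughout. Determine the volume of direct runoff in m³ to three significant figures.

V ≈ 1.95 × 10^6 m³

Direct-runoff ordinates (Q − Q_b): 0.0, 23.8, 112.3, 190.0, 111.7, 65.6, 38.6, 0.0 m³/s.
ΣQ_DR = 542.0 m³/s.
With Δt = 1 h = 3600 s, V = ΣQ_DR · Δt = 542.0 × 3600 = 1.95 × 10^6 m³.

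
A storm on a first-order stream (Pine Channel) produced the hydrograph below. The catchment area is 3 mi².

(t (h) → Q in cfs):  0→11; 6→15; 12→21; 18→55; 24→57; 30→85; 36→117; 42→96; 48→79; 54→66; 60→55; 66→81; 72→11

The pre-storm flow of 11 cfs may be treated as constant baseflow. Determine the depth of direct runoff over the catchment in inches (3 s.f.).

Direct runoff: 0.0, 4.0, 10.0, 44.0, 46.0, 74.0, 106.0, 85.0, 68.0, 55.0, 44.0, 70.0, 0.0 cfs; ΣQ_DR = 606.0 cfs.
V = ΣQ_DR · Δt = 606.0 × 21600 s = 1.309 × 10^7 ft³.
Over A = 3 mi², depth = V / A = 1.88 in.

d ≈ 1.88 in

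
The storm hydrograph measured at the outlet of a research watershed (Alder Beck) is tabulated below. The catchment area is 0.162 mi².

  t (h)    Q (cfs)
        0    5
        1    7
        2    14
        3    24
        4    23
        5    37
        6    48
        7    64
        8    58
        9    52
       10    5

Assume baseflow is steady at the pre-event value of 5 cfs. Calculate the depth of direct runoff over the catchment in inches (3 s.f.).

d ≈ 2.70 in

Direct runoff: 0.0, 2.0, 9.0, 19.0, 18.0, 32.0, 43.0, 59.0, 53.0, 47.0, 0.0 cfs; ΣQ_DR = 282.0 cfs.
V = ΣQ_DR · Δt = 282.0 × 3600 s = 1.015 × 10^6 ft³.
Over A = 0.162 mi², depth = V / A = 2.70 in.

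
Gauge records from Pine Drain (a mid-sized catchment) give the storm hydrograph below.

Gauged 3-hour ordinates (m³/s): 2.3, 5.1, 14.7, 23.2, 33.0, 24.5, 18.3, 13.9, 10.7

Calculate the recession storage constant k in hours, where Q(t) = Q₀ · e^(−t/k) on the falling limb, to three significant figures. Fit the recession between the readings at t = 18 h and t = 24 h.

On the falling limb, Q drops from 18.3 to 10.7 m³/s between t = 18 h and t = 24 h (Δt = 6 h).
k = −Δt / ln(Q₂/Q₁) = −6 / ln(10.7/18.3) = 11.2 h.

k ≈ 11.2 h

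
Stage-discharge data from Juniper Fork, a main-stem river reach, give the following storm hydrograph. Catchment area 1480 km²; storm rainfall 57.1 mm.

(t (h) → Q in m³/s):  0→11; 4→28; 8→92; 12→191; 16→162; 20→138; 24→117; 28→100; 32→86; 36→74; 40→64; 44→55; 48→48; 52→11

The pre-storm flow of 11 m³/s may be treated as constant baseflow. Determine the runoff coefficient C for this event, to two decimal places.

C ≈ 0.17

ΣQ_DR = 1023 m³/s; V = ΣQ_DR·Δt = 1.473 × 10^7 m³.
Runoff depth d = V / A = 9.954 mm.
C = d / P = 9.954 / 57.1 = 0.17.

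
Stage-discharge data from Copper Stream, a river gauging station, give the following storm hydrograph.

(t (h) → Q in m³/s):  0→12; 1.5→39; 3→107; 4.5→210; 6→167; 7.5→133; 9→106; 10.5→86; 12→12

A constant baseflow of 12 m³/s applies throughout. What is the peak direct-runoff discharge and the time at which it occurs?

Subtracting baseflow gives direct-runoff ordinates: 0.0, 27.0, 95.0, 198.0, 155.0, 121.0, 94.0, 74.0, 0.0 m³/s.
The maximum is 198.0 m³/s, occurring at the reading for t = 4.5 h.

Q_p = 198.0 m³/s at t = 4.5 h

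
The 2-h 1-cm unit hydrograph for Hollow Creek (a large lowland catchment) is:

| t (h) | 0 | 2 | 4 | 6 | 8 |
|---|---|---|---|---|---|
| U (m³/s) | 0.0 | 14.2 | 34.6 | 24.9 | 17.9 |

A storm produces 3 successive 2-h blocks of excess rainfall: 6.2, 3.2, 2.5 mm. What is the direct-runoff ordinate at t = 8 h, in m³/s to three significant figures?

Q ≈ 27.7 m³/s

By discrete convolution, Q_j = Σ (P_i / 10 mm) · U_{j−i}.
At t = 8 h (j=4): Q = (6.2/10)·17.9 + (3.2/10)·24.9 + (2.5/10)·34.6 = 27.7 m³/s.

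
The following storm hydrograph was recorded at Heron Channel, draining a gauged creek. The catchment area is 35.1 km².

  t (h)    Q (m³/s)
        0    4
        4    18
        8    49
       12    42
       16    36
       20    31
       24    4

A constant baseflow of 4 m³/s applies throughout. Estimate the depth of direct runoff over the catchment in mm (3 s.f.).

d ≈ 64.0 mm

Direct runoff: 0.0, 14.0, 45.0, 38.0, 32.0, 27.0, 0.0 m³/s; ΣQ_DR = 156.0 m³/s.
V = ΣQ_DR · Δt = 156.0 × 14400 s = 2.246 × 10^6 m³.
Over A = 35.1 km², depth = V / A = 64.0 mm.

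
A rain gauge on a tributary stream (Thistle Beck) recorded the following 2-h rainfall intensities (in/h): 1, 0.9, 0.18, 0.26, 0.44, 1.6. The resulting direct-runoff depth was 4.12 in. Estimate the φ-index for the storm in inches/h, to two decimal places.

φ ≈ 0.48 in/h

Only the 3 blocks with intensity above φ contribute runoff: 1, 0.9, 1.6 in/h.
Σ(I−φ)·Δt = d  ⇒  (1+0.9+1.6 − 3φ)·2 = 4.12
φ = (3.500 − 4.12/2) / 3 = 0.48 in/h.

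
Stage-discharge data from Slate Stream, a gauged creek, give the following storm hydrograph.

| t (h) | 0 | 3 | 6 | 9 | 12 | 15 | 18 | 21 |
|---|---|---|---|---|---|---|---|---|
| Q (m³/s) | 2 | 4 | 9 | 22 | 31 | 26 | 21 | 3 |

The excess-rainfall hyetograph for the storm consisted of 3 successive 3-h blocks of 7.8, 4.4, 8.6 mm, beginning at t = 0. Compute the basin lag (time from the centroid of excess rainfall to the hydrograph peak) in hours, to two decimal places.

t_L ≈ 7.38 h

Centroid of excess rainfall: t_c = Σ P_i·t̄_i / ΣP_i = 4.6154 h (block centres at 1.5, 4.5, 7.5 h).
Hydrograph peak occurs at t = 12 h, so basin lag t_L = 12 − 4.6154 = 7.38 h.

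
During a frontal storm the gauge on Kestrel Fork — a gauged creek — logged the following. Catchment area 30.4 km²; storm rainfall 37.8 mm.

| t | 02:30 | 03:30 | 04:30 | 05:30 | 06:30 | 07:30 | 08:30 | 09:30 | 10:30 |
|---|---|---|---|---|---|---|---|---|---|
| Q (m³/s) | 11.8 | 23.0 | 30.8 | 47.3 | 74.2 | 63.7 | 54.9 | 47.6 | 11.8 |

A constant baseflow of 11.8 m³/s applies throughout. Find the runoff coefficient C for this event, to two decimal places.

ΣQ_DR = 258.9 m³/s; V = ΣQ_DR·Δt = 9.320 × 10^5 m³.
Runoff depth d = V / A = 30.66 mm.
C = d / P = 30.66 / 37.8 = 0.81.

C ≈ 0.81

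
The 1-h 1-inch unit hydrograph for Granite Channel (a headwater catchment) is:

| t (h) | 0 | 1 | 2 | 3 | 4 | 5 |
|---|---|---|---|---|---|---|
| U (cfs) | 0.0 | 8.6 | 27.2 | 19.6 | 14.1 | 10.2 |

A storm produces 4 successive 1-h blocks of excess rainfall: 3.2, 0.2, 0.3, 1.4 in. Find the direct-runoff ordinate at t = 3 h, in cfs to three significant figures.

By discrete convolution, Q_j = Σ (P_i / 1 in) · U_{j−i}.
At t = 3 h (j=3): Q = (3.2/1)·19.6 + (0.2/1)·27.2 + (0.3/1)·8.6 + (1.4/1)·0.0 = 70.7 cfs.

Q ≈ 70.7 cfs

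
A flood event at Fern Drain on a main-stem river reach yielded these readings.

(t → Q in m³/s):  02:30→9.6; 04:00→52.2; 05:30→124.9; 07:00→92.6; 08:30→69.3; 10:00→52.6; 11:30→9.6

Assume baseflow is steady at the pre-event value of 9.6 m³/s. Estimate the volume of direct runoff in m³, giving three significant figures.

V ≈ 1.86 × 10^6 m³

Direct-runoff ordinates (Q − Q_b): 0.0, 42.6, 115.3, 83.0, 59.7, 43.0, 0.0 m³/s.
ΣQ_DR = 343.6 m³/s.
With Δt = 1.5 h = 5400 s, V = ΣQ_DR · Δt = 343.6 × 5400 = 1.86 × 10^6 m³.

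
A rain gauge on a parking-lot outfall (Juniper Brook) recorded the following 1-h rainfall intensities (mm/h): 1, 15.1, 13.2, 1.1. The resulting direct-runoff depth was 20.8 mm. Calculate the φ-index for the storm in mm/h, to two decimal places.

φ ≈ 3.75 mm/h

Only the 2 blocks with intensity above φ contribute runoff: 15.1, 13.2 mm/h.
Σ(I−φ)·Δt = d  ⇒  (15.1+13.2 − 2φ)·1 = 20.8
φ = (28.30 − 20.8/1) / 2 = 3.75 mm/h.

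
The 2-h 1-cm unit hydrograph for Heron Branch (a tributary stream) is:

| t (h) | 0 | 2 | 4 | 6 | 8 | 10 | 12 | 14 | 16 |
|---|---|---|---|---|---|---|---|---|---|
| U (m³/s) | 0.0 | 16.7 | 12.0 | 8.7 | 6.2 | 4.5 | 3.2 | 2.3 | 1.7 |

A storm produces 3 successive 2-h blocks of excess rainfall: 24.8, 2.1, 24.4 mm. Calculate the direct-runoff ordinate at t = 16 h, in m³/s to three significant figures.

Q ≈ 12.5 m³/s

By discrete convolution, Q_j = Σ (P_i / 10 mm) · U_{j−i}.
At t = 16 h (j=8): Q = (24.8/10)·1.7 + (2.1/10)·2.3 + (24.4/10)·3.2 = 12.5 m³/s.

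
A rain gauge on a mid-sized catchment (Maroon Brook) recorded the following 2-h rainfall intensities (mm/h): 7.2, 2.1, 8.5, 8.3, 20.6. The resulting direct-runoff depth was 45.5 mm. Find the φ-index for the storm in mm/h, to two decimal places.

Only the 4 blocks with intensity above φ contribute runoff: 7.2, 8.5, 8.3, 20.6 mm/h.
Σ(I−φ)·Δt = d  ⇒  (7.2+8.5+8.3+20.6 − 4φ)·2 = 45.5
φ = (44.60 − 45.5/2) / 4 = 5.46 mm/h.

φ ≈ 5.46 mm/h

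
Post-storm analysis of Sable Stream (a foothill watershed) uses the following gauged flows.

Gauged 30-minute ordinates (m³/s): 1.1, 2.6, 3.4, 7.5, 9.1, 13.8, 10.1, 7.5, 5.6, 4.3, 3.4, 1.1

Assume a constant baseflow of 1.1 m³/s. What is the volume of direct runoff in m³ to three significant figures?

V ≈ 1.01 × 10^5 m³

Direct-runoff ordinates (Q − Q_b): 0.0, 1.5, 2.3, 6.4, 8.0, 12.7, 9.0, 6.4, 4.5, 3.2, 2.3, 0.0 m³/s.
ΣQ_DR = 56.30 m³/s.
With Δt = 0.5 h = 1800 s, V = ΣQ_DR · Δt = 56.30 × 1800 = 1.01 × 10^5 m³.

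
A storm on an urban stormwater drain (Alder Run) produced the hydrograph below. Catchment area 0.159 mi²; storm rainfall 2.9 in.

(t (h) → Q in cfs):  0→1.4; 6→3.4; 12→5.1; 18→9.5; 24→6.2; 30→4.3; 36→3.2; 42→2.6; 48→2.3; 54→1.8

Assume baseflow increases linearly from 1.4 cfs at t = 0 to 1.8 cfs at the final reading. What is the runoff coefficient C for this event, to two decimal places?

ΣQ_DR = 23.80 cfs; V = ΣQ_DR·Δt = 5.141 × 10^5 ft³.
Runoff depth d = V / A = 1.392 in.
C = d / P = 1.392 / 2.9 = 0.48.

C ≈ 0.48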